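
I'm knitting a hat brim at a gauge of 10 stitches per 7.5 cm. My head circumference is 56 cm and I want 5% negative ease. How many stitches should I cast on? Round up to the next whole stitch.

Finished = 56 × 0.95 = 53.20 cm.
10 / 7.5 = 1.333 sts per cm.
53.20 × 1.333 = 70.93 sts.
→ 71 sts.

71 stitches.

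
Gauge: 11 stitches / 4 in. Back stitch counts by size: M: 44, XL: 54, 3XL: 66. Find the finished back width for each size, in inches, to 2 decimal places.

M 16.00 inches; XL 19.64 inches; 3XL 24.00 inches.

11/4 = 2.75 sts per in.
M: 44 / 2.75 = 16.000 → 16.00 in.
XL: 54 / 2.75 = 19.636 → 19.64 in.
3XL: 66 / 2.75 = 24.000 → 24.00 in.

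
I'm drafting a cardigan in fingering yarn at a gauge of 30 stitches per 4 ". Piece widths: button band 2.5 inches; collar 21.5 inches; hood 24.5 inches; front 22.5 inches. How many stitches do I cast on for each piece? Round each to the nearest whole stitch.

button band 19; collar 161; hood 184; front 169.

Rate = 30/4 = 7.5 sts per in.
button band: 2.5 × 7.5 = 18.75 → 19.
collar: 21.5 × 7.5 = 161.25 → 161.
hood: 24.5 × 7.5 = 183.75 → 184.
front: 22.5 × 7.5 = 168.75 → 169.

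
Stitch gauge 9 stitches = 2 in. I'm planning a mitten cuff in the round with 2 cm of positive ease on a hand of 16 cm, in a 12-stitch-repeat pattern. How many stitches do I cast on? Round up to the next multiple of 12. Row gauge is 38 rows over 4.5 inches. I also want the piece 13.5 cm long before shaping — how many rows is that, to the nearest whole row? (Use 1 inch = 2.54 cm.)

Cast on 36 stitches; work 45 rows.

Finished = 16 + 2 = 18 cm.
18 cm × 1/2.54 = 7.09 inches.
9/2 = 4.5 sts per in; 7.09 × 4.5 = 31.89 sts.
Next multiple of 12 → 36.
13.5 cm = 5.31 inches; × 8.444 = 44.88 → 45 rows.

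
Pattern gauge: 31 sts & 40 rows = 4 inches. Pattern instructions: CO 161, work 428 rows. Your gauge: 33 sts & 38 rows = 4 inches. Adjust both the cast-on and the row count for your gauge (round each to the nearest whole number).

Stitches: 161 × 33/31 = 171.39 → 171.
Rows: 428 × 38/40 = 406.60 → 407.

Cast on 171 stitches; work 407 rows.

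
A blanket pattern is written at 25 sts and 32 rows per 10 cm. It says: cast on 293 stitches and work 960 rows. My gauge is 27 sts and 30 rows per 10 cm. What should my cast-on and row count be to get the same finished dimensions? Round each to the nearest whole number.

Stitches: 293 × 27/25 = 316.44 → 316.
Rows: 960 × 30/32 = 900.00 → 900.

Cast on 316 stitches; work 900 rows.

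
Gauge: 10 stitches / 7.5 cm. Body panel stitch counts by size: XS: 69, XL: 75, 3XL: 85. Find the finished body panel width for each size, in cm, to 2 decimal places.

XS 51.75 cm; XL 56.25 cm; 3XL 63.75 cm.

10/7.5 = 1.333 sts per cm.
XS: 69 / 1.333 = 51.750 → 51.75 cm.
XL: 75 / 1.333 = 56.250 → 56.25 cm.
3XL: 85 / 1.333 = 63.750 → 63.75 cm.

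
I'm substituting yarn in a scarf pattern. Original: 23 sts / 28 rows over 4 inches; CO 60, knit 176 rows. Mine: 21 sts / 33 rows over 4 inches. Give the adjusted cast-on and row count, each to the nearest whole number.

Cast on 55 stitches; work 207 rows.

Stitches: 60 × 21/23 = 54.78 → 55.
Rows: 176 × 33/28 = 207.43 → 207.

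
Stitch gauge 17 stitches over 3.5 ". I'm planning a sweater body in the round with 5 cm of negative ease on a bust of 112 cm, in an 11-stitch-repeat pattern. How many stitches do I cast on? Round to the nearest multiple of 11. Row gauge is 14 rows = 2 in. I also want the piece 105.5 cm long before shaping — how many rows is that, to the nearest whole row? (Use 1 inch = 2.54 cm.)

Cast on 209 stitches; work 291 rows.

Finished = 112 − 5 = 107 cm.
107 cm × 1/2.54 = 42.13 inches.
17/3.5 = 4.857 sts per in; 42.13 × 4.857 = 204.61 sts.
Nearest multiple of 11 → 209.
105.5 cm = 41.54 inches; × 7 = 290.75 → 291 rows.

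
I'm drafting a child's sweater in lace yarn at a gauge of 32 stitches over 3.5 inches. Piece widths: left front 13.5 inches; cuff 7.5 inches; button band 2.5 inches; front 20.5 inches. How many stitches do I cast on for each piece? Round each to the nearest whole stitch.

Rate = 32/3.5 = 9.143 sts per in.
left front: 13.5 × 9.143 = 123.43 → 123.
cuff: 7.5 × 9.143 = 68.57 → 69.
button band: 2.5 × 9.143 = 22.86 → 23.
front: 20.5 × 9.143 = 187.43 → 187.

left front 123; cuff 69; button band 23; front 187.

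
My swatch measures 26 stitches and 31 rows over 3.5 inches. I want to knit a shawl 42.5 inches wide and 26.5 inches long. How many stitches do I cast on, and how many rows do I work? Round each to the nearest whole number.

Stitch gauge = 26/3.5 = 7.429 sts/in; 42.5 × 7.429 = 315.71 → 316 sts.
Row gauge = 31/3.5 = 8.857 rows/in; 26.5 × 8.857 = 234.71 → 235 rows.

Cast on 316 stitches and work 235 rows.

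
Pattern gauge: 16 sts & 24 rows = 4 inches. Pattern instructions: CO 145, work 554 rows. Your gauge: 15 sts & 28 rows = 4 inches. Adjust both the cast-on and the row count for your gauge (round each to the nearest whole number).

Cast on 136 stitches; work 646 rows.

Stitches: 145 × 15/16 = 135.94 → 136.
Rows: 554 × 28/24 = 646.33 → 646.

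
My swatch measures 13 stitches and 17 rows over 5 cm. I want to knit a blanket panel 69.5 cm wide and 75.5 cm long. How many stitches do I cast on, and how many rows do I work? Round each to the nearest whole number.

Cast on 181 stitches and work 257 rows.

Stitch gauge = 13/5 = 2.6 sts/cm; 69.5 × 2.6 = 180.70 → 181 sts.
Row gauge = 17/5 = 3.4 rows/cm; 75.5 × 3.4 = 256.70 → 257 rows.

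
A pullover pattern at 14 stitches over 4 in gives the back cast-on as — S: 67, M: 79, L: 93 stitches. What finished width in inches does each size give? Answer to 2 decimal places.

14/4 = 3.5 sts per in.
S: 67 / 3.5 = 19.143 → 19.14 in.
M: 79 / 3.5 = 22.571 → 22.57 in.
L: 93 / 3.5 = 26.571 → 26.57 in.

S 19.14 inches; M 22.57 inches; L 26.57 inches.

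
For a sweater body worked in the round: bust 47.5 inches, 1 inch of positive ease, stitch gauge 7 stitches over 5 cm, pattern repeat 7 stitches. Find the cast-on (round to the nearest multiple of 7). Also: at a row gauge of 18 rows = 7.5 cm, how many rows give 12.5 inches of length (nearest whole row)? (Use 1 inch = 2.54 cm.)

Finished = 47.5 + 1 = 48.5 inches.
48.5 inches × 2.54 = 123.19 cm.
7/5 = 1.4 sts per cm; 123.19 × 1.4 = 172.47 sts.
Nearest multiple of 7 → 175.
12.5 inches = 31.75 cm; × 2.4 = 76.20 → 76 rows.

Cast on 175 stitches; work 76 rows.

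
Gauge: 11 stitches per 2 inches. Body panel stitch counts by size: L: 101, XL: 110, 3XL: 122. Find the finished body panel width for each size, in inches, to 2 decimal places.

L 18.36 inches; XL 20.00 inches; 3XL 22.18 inches.

11/2 = 5.5 sts per in.
L: 101 / 5.5 = 18.364 → 18.36 in.
XL: 110 / 5.5 = 20.000 → 20.00 in.
3XL: 122 / 5.5 = 22.182 → 22.18 in.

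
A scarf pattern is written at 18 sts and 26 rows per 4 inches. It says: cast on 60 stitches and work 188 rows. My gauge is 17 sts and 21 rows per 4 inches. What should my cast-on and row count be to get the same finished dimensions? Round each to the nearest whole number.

Cast on 57 stitches; work 152 rows.

Stitches: 60 × 17/18 = 56.67 → 57.
Rows: 188 × 21/26 = 151.85 → 152.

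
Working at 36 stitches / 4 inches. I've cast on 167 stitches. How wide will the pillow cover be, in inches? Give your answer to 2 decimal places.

18.56 inches.

36 stitches / 4 inch = 9 stitches per inch.
167 / 9 = 18.556 inches.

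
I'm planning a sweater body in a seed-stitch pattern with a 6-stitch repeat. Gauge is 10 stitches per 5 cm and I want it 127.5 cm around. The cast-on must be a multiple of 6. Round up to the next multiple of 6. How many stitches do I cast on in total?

CO 258 sts.

10 / 5 = 2 sts per cm.
127.5 × 2 = 255.00 sts.
Next multiple of 6: 258.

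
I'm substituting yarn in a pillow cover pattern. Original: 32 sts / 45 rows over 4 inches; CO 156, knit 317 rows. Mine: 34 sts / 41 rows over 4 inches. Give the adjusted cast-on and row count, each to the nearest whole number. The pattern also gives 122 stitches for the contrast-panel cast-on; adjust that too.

Stitches: 156 × 34/32 = 165.75 → 166.
Rows: 317 × 41/45 = 288.82 → 289.
contrast-panel cast-on: 122 × 34/32 = 129.62 → 130.

Cast on 166 stitches; work 289 rows; contrast-panel cast-on 130 stitches.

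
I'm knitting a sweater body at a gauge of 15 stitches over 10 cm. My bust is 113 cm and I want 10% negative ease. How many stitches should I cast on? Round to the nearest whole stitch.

Cast on 153 stitches.

Finished = 113 × 0.90 = 101.70 cm.
15 / 10 = 1.5 sts per cm.
101.70 × 1.5 = 152.55 sts.
→ 153 sts.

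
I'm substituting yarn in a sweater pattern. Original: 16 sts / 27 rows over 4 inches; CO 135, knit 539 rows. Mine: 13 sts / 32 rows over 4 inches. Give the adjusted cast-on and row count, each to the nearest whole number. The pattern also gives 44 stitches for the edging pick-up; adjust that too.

Cast on 110 stitches; work 639 rows; edging pick-up 36 stitches.

Stitches: 135 × 13/16 = 109.69 → 110.
Rows: 539 × 32/27 = 638.81 → 639.
edging pick-up: 44 × 13/16 = 35.75 → 36.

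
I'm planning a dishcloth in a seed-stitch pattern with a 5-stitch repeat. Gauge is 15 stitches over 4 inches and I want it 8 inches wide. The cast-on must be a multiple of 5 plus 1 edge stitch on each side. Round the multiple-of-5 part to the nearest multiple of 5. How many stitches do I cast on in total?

15 / 4 = 3.75 sts per inch.
8 × 3.75 = 30.00 sts.
Less 2 edge sts → 28.00 for the repeat.
Nearest multiple of 5: 30.
Add back 2 edge sts → 32.

Cast on 32 stitches.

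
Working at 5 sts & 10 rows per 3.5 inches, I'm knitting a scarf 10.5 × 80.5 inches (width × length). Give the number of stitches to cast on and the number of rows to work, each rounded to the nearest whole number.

Stitch gauge = 5/3.5 = 1.429 sts/in; 10.5 × 1.429 = 15.00 → 15 sts.
Row gauge = 10/3.5 = 2.857 rows/in; 80.5 × 2.857 = 230.00 → 230 rows.

Cast on 15 stitches and work 230 rows.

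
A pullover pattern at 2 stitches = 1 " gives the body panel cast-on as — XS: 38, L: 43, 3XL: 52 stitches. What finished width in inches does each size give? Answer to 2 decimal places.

2/1 = 2 sts per in.
XS: 38 / 2 = 19.000 → 19.00 in.
L: 43 / 2 = 21.500 → 21.50 in.
3XL: 52 / 2 = 26.000 → 26.00 in.

XS 19.00 inches; L 21.50 inches; 3XL 26.00 inches.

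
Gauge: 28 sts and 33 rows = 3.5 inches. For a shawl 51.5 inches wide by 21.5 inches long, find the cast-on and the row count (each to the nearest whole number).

Cast on 412 stitches and work 203 rows.

Stitch gauge = 28/3.5 = 8 sts/in; 51.5 × 8 = 412.00 → 412 sts.
Row gauge = 33/3.5 = 9.429 rows/in; 21.5 × 9.429 = 202.71 → 203 rows.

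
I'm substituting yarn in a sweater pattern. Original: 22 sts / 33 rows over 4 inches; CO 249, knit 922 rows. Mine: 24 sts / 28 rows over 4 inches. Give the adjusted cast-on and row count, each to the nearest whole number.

Cast on 272 stitches; work 782 rows.

Stitches: 249 × 24/22 = 271.64 → 272.
Rows: 922 × 28/33 = 782.30 → 782.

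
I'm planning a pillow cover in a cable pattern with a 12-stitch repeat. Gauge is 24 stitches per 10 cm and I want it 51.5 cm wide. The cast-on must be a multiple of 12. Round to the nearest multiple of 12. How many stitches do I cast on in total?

120 stitches.

24 / 10 = 2.4 sts per cm.
51.5 × 2.4 = 123.60 sts.
Nearest multiple of 12: 120.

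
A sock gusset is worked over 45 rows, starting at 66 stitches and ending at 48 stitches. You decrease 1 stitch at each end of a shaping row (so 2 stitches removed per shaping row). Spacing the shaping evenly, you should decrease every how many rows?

Decrease every 5th row.

Stitches to remove: |48 − 66| = 18.
Shaping rows needed: 18 / 2 = 9.
45 rows / 9 = every 5 rows.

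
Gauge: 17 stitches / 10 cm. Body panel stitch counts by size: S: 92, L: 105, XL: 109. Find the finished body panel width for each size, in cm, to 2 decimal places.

17/10 = 1.7 sts per cm.
S: 92 / 1.7 = 54.118 → 54.12 cm.
L: 105 / 1.7 = 61.765 → 61.76 cm.
XL: 109 / 1.7 = 64.118 → 64.12 cm.

S 54.12 cm; L 61.76 cm; XL 64.12 cm.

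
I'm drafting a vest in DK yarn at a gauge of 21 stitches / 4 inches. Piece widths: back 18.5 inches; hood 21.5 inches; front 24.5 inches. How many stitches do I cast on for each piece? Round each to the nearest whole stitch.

back 97; hood 113; front 129.

Rate = 21/4 = 5.25 sts per in.
back: 18.5 × 5.25 = 97.12 → 97.
hood: 21.5 × 5.25 = 112.88 → 113.
front: 24.5 × 5.25 = 128.62 → 129.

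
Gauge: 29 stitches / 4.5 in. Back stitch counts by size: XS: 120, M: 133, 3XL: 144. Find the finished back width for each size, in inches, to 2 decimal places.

29/4.5 = 6.444 sts per in.
XS: 120 / 6.444 = 18.621 → 18.62 in.
M: 133 / 6.444 = 20.638 → 20.64 in.
3XL: 144 / 6.444 = 22.345 → 22.34 in.

XS 18.62 inches; M 20.64 inches; 3XL 22.34 inches.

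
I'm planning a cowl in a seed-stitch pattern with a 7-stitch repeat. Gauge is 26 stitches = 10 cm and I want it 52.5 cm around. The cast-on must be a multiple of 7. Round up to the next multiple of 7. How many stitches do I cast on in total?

Cast on 140 stitches.

26 / 10 = 2.6 sts per cm.
52.5 × 2.6 = 136.50 sts.
Next multiple of 7: 140.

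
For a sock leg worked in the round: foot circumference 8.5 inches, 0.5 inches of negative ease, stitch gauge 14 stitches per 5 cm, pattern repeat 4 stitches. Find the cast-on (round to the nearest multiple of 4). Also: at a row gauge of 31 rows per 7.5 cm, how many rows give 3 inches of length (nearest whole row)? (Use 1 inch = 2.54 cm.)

Finished = 8.5 − 0.5 = 8 inches.
8 inches × 2.54 = 20.32 cm.
14/5 = 2.8 sts per cm; 20.32 × 2.8 = 56.90 sts.
Nearest multiple of 4 → 56.
3 inches = 7.62 cm; × 4.133 = 31.50 → 31 rows.

Cast on 56 stitches; work 31 rows.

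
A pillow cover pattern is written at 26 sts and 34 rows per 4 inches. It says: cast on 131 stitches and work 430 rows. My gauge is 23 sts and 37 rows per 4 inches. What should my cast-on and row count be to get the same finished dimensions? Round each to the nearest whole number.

Cast on 116 stitches; work 468 rows.

Stitches: 131 × 23/26 = 115.88 → 116.
Rows: 430 × 37/34 = 467.94 → 468.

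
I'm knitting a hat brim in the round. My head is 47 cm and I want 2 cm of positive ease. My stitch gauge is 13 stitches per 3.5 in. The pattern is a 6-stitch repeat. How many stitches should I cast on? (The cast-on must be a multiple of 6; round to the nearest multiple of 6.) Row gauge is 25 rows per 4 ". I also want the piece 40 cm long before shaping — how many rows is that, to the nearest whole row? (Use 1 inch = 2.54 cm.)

Cast on 72 stitches; work 98 rows.

Finished = 47 + 2 = 49 cm.
49 cm × 1/2.54 = 19.29 inches.
13/3.5 = 3.714 sts per in; 19.29 × 3.714 = 71.65 sts.
Nearest multiple of 6 → 72.
40 cm = 15.75 inches; × 6.25 = 98.43 → 98 rows.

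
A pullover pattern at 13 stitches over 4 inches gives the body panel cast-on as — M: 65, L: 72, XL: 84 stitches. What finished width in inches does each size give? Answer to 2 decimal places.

M 20.00 inches; L 22.15 inches; XL 25.85 inches.

13/4 = 3.25 sts per in.
M: 65 / 3.25 = 20.000 → 20.00 in.
L: 72 / 3.25 = 22.154 → 22.15 in.
XL: 84 / 3.25 = 25.846 → 25.85 in.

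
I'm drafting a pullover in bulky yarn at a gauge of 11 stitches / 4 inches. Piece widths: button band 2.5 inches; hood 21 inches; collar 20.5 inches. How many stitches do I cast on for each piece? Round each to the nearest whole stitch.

Rate = 11/4 = 2.75 sts per in.
button band: 2.5 × 2.75 = 6.88 → 7.
hood: 21 × 2.75 = 57.75 → 58.
collar: 20.5 × 2.75 = 56.38 → 56.

button band 7; hood 58; collar 56.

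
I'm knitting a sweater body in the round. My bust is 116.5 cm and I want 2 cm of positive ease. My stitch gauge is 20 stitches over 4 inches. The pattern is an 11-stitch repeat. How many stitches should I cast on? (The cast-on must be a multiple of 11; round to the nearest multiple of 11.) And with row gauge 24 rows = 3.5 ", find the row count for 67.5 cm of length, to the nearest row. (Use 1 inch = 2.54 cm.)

Finished = 116.5 + 2 = 118.5 cm.
118.5 cm × 1/2.54 = 46.65 inches.
20/4 = 5 sts per in; 46.65 × 5 = 233.27 sts.
Nearest multiple of 11 → 231.
67.5 cm = 26.57 inches; × 6.857 = 182.23 → 182 rows.

Cast on 231 stitches; work 182 rows.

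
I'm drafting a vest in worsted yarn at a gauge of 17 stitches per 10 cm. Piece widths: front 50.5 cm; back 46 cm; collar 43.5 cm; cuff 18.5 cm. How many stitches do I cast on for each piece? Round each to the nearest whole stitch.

front 86; back 78; collar 74; cuff 31.

Rate = 17/10 = 1.7 sts per cm.
front: 50.5 × 1.7 = 85.85 → 86.
back: 46 × 1.7 = 78.20 → 78.
collar: 43.5 × 1.7 = 73.95 → 74.
cuff: 18.5 × 1.7 = 31.45 → 31.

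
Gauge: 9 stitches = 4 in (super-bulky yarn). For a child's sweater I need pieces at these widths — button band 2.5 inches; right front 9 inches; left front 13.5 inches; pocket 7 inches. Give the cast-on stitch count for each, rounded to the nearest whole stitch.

Rate = 9/4 = 2.25 sts per in.
button band: 2.5 × 2.25 = 5.62 → 6.
right front: 9 × 2.25 = 20.25 → 20.
left front: 13.5 × 2.25 = 30.38 → 30.
pocket: 7 × 2.25 = 15.75 → 16.

button band 6; right front 20; left front 30; pocket 16.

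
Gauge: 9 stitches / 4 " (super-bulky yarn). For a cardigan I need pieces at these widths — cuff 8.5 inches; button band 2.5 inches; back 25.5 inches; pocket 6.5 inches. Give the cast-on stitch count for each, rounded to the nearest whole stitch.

cuff 19; button band 6; back 57; pocket 15.

Rate = 9/4 = 2.25 sts per in.
cuff: 8.5 × 2.25 = 19.12 → 19.
button band: 2.5 × 2.25 = 5.62 → 6.
back: 25.5 × 2.25 = 57.38 → 57.
pocket: 6.5 × 2.25 = 14.62 → 15.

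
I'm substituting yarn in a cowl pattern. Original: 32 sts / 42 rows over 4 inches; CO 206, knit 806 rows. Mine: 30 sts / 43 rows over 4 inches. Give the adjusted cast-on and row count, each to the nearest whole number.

Stitches: 206 × 30/32 = 193.12 → 193.
Rows: 806 × 43/42 = 825.19 → 825.

Cast on 193 stitches; work 825 rows.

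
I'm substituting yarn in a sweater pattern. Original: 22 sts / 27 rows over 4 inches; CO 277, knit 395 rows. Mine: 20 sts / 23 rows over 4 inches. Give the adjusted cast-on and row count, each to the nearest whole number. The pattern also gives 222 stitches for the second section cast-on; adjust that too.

Stitches: 277 × 20/22 = 251.82 → 252.
Rows: 395 × 23/27 = 336.48 → 336.
second section cast-on: 222 × 20/22 = 201.82 → 202.

Cast on 252 stitches; work 336 rows; second section cast-on 202 stitches.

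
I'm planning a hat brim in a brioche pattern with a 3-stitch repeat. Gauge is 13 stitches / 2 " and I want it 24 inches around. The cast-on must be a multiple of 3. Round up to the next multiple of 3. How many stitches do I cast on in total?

13 / 2 = 6.5 sts per inch.
24 × 6.5 = 156.00 sts.
Next multiple of 3: 156.

CO 156 sts.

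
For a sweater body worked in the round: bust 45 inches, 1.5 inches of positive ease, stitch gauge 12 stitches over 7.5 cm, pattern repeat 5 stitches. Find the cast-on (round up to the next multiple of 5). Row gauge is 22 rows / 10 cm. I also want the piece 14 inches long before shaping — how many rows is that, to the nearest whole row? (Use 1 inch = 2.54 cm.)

Finished = 45 + 1.5 = 46.5 inches.
46.5 inches × 2.54 = 118.11 cm.
12/7.5 = 1.6 sts per cm; 118.11 × 1.6 = 188.98 sts.
Next multiple of 5 → 190.
14 inches = 35.56 cm; × 2.2 = 78.23 → 78 rows.

Cast on 190 stitches; work 78 rows.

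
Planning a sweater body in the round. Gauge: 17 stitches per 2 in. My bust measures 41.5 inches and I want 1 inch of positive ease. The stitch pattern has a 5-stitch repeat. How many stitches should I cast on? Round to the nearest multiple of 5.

Finished = 41.5 + 1 = 42.5 inches.
17 / 2 = 8.5 sts/in.
42.5 × 8.5 = 361.25 sts.
Nearest multiple of 5: 360.

360 stitches.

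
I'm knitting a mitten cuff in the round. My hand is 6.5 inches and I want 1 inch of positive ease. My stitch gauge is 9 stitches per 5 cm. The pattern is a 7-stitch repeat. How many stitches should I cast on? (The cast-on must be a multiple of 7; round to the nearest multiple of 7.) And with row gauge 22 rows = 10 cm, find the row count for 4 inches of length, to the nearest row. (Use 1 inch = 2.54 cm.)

Finished = 6.5 + 1 = 7.5 inches.
7.5 inches × 2.54 = 19.05 cm.
9/5 = 1.8 sts per cm; 19.05 × 1.8 = 34.29 sts.
Nearest multiple of 7 → 35.
4 inches = 10.16 cm; × 2.2 = 22.35 → 22 rows.

Cast on 35 stitches; work 22 rows.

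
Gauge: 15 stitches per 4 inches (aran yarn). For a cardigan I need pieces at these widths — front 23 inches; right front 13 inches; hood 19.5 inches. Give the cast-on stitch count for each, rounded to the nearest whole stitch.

front 86; right front 49; hood 73.

Rate = 15/4 = 3.75 sts per in.
front: 23 × 3.75 = 86.25 → 86.
right front: 13 × 3.75 = 48.75 → 49.
hood: 19.5 × 3.75 = 73.12 → 73.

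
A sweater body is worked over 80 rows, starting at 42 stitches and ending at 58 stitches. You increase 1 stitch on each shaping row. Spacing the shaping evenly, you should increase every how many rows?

Stitches to add: |58 − 42| = 16.
Shaping rows needed: 16 / 1 = 16.
80 rows / 16 = every 5 rows.

Increase every 5th row.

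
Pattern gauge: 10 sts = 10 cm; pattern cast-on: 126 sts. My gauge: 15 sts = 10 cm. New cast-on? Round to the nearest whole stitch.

CO 189 sts.

Scale factor = 15 / 10 = 1.500.
126 × 15 / 10 = 189.00 sts.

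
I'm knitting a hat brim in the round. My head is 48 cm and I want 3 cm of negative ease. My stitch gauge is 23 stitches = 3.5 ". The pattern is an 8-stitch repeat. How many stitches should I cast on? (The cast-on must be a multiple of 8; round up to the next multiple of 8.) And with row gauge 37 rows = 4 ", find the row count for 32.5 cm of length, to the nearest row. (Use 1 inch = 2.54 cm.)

Finished = 48 − 3 = 45 cm.
45 cm × 1/2.54 = 17.72 inches.
23/3.5 = 6.571 sts per in; 17.72 × 6.571 = 116.42 sts.
Next multiple of 8 → 120.
32.5 cm = 12.80 inches; × 9.25 = 118.36 → 118 rows.

Cast on 120 stitches; work 118 rows.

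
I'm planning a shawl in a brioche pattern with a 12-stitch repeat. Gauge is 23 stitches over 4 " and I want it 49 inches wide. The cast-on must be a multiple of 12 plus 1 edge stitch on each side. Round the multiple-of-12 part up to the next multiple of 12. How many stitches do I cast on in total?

23 / 4 = 5.75 sts per inch.
49 × 5.75 = 281.75 sts.
Less 2 edge sts → 279.75 for the repeat.
Next multiple of 12: 288.
Add back 2 edge sts → 290.

290 stitches.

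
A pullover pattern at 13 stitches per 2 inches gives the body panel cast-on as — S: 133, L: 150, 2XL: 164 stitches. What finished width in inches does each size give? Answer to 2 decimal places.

S 20.46 inches; L 23.08 inches; 2XL 25.23 inches.

13/2 = 6.5 sts per in.
S: 133 / 6.5 = 20.462 → 20.46 in.
L: 150 / 6.5 = 23.077 → 23.08 in.
2XL: 164 / 6.5 = 25.231 → 25.23 in.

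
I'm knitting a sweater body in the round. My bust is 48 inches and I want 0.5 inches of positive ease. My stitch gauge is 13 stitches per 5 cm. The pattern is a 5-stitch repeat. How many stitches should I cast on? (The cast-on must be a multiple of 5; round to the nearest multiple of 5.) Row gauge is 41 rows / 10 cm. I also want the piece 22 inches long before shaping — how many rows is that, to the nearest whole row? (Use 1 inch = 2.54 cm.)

Cast on 320 stitches; work 229 rows.

Finished = 48 + 0.5 = 48.5 inches.
48.5 inches × 2.54 = 123.19 cm.
13/5 = 2.6 sts per cm; 123.19 × 2.6 = 320.29 sts.
Nearest multiple of 5 → 320.
22 inches = 55.88 cm; × 4.1 = 229.11 → 229 rows.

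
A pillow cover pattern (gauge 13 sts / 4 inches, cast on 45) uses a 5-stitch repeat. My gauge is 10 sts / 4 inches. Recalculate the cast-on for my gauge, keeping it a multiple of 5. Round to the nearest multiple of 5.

45 × 10 / 13 = 34.62.
Nearest multiple of 5: 35.

35 stitches.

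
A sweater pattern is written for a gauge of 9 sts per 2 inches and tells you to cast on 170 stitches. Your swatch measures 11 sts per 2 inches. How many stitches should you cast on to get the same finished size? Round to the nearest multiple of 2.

208 stitches.

Scale factor = 11 / 9 = 1.222.
170 × 11 / 9 = 207.78 sts.
→ 208 sts.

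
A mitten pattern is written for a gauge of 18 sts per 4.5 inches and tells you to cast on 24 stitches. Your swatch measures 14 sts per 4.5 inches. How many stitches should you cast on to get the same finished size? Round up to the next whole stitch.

CO 19 sts.

Scale factor = 14 / 18 = 0.778.
24 × 14 / 18 = 18.67 sts.
→ 19 sts.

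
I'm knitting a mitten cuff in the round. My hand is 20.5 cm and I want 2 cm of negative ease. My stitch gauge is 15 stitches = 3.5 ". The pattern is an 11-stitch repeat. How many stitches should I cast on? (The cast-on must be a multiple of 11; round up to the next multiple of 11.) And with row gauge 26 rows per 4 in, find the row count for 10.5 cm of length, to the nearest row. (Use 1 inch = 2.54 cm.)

Cast on 33 stitches; work 27 rows.

Finished = 20.5 − 2 = 18.5 cm.
18.5 cm × 1/2.54 = 7.28 inches.
15/3.5 = 4.286 sts per in; 7.28 × 4.286 = 31.21 sts.
Next multiple of 11 → 33.
10.5 cm = 4.13 inches; × 6.5 = 26.87 → 27 rows.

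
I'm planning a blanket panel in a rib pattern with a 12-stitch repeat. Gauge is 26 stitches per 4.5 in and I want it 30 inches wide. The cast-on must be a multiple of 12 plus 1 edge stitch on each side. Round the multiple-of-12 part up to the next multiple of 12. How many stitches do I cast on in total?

26 / 4.5 = 5.778 sts per inch.
30 × 5.778 = 173.33 sts.
Less 2 edge sts → 171.33 for the repeat.
Next multiple of 12: 180.
Add back 2 edge sts → 182.

Cast on 182 stitches.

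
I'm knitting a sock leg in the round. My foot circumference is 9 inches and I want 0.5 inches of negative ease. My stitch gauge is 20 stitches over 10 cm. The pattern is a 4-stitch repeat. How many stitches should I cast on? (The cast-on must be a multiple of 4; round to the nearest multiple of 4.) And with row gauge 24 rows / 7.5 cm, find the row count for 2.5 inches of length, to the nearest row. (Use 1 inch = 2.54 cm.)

Finished = 9 − 0.5 = 8.5 inches.
8.5 inches × 2.54 = 21.59 cm.
20/10 = 2 sts per cm; 21.59 × 2 = 43.18 sts.
Nearest multiple of 4 → 44.
2.5 inches = 6.35 cm; × 3.2 = 20.32 → 20 rows.

Cast on 44 stitches; work 20 rows.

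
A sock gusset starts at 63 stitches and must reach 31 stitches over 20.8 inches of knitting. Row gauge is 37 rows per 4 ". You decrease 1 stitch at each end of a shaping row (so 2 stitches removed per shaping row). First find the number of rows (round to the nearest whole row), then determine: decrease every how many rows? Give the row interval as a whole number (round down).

Decrease every 12th row.

Rows = 20.8 × 9.25 = 192.4 → 192 rows.
Stitches to remove: 32 → 16 shaping rows (at 2 st each).
192 / 16 = 12.00 → every 12 rows.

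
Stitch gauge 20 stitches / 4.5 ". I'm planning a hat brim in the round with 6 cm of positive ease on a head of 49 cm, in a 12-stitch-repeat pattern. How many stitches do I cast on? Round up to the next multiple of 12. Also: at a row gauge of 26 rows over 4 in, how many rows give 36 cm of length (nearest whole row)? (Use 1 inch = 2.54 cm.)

Cast on 108 stitches; work 92 rows.

Finished = 49 + 6 = 55 cm.
55 cm × 1/2.54 = 21.65 inches.
20/4.5 = 4.444 sts per in; 21.65 × 4.444 = 96.24 sts.
Next multiple of 12 → 108.
36 cm = 14.17 inches; × 6.5 = 92.13 → 92 rows.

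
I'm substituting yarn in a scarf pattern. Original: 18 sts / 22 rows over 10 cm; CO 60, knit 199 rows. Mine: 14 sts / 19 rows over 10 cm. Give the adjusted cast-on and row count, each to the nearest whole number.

Cast on 47 stitches; work 172 rows.

Stitches: 60 × 14/18 = 46.67 → 47.
Rows: 199 × 19/22 = 171.86 → 172.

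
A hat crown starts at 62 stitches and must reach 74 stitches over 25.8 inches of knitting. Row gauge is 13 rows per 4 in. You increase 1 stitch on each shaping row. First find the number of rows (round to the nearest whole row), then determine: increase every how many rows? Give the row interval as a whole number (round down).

Rows = 25.8 × 3.25 = 83.9 → 84 rows.
Stitches to add: 12 → 12 shaping rows (at 1 st each).
84 / 12 = 7.00 → every 7 rows.

Increase every 7th row.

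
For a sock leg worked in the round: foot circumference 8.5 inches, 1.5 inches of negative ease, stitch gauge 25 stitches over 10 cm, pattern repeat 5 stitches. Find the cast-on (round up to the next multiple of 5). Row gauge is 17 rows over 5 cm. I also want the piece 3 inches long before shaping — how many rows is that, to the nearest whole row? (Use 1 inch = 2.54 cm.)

Cast on 45 stitches; work 26 rows.

Finished = 8.5 − 1.5 = 7 inches.
7 inches × 2.54 = 17.78 cm.
25/10 = 2.5 sts per cm; 17.78 × 2.5 = 44.45 sts.
Next multiple of 5 → 45.
3 inches = 7.62 cm; × 3.4 = 25.91 → 26 rows.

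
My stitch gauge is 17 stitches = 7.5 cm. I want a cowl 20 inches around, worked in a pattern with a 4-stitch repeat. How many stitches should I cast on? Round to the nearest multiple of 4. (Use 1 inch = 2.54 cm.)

CO 116 sts.

20 in = 20 × 2.54 = 50.80 cm.
17 / 7.5 = 2.267 sts/cm.
50.80 × 2.267 = 115.15 sts.
→ 116.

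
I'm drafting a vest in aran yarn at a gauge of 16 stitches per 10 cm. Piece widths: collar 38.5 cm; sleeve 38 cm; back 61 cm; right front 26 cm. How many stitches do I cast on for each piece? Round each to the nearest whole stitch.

collar 62; sleeve 61; back 98; right front 42.

Rate = 16/10 = 1.6 sts per cm.
collar: 38.5 × 1.6 = 61.60 → 62.
sleeve: 38 × 1.6 = 60.80 → 61.
back: 61 × 1.6 = 97.60 → 98.
right front: 26 × 1.6 = 41.60 → 42.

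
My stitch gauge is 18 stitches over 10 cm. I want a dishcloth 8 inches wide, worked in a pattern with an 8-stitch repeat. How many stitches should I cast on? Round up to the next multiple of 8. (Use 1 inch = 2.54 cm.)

8 in = 8 × 2.54 = 20.32 cm.
18 / 10 = 1.8 sts/cm.
20.32 × 1.8 = 36.58 sts.
→ 40.

40 stitches.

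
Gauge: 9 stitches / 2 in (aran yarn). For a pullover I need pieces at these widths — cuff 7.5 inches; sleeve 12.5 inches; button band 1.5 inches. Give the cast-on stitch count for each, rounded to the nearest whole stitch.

cuff 34; sleeve 56; button band 7.

Rate = 9/2 = 4.5 sts per in.
cuff: 7.5 × 4.5 = 33.75 → 34.
sleeve: 12.5 × 4.5 = 56.25 → 56.
button band: 1.5 × 4.5 = 6.75 → 7.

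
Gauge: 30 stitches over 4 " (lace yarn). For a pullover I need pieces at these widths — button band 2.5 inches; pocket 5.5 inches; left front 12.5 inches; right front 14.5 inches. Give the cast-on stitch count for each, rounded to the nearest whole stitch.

button band 19; pocket 41; left front 94; right front 109.

Rate = 30/4 = 7.5 sts per in.
button band: 2.5 × 7.5 = 18.75 → 19.
pocket: 5.5 × 7.5 = 41.25 → 41.
left front: 12.5 × 7.5 = 93.75 → 94.
right front: 14.5 × 7.5 = 108.75 → 109.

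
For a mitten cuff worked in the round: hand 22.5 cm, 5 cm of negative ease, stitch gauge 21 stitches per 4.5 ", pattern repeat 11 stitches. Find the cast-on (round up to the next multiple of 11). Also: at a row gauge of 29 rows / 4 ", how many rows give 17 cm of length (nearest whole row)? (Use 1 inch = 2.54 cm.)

Cast on 33 stitches; work 49 rows.

Finished = 22.5 − 5 = 17.5 cm.
17.5 cm × 1/2.54 = 6.89 inches.
21/4.5 = 4.667 sts per in; 6.89 × 4.667 = 32.15 sts.
Next multiple of 11 → 33.
17 cm = 6.69 inches; × 7.25 = 48.52 → 49 rows.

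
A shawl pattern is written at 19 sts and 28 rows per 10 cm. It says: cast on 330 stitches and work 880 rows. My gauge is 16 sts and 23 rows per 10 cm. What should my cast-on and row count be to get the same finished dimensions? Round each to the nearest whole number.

Stitches: 330 × 16/19 = 277.89 → 278.
Rows: 880 × 23/28 = 722.86 → 723.

Cast on 278 stitches; work 723 rows.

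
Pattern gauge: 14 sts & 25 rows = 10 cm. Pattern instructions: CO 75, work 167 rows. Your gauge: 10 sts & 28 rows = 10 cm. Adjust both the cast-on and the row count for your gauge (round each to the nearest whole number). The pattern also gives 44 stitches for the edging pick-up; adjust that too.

Cast on 54 stitches; work 187 rows; edging pick-up 31 stitches.

Stitches: 75 × 10/14 = 53.57 → 54.
Rows: 167 × 28/25 = 187.04 → 187.
edging pick-up: 44 × 10/14 = 31.43 → 31.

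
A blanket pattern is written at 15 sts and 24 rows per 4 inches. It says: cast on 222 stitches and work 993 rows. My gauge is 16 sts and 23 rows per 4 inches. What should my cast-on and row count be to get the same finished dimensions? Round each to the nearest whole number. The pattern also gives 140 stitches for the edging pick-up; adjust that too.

Cast on 237 stitches; work 952 rows; edging pick-up 149 stitches.

Stitches: 222 × 16/15 = 236.80 → 237.
Rows: 993 × 23/24 = 951.62 → 952.
edging pick-up: 140 × 16/15 = 149.33 → 149.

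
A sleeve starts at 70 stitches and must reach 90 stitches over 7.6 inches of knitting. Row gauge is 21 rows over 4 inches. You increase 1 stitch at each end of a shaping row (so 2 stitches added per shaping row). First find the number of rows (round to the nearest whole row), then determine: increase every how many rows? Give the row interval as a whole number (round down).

Rows = 7.6 × 5.25 = 39.9 → 40 rows.
Stitches to add: 20 → 10 shaping rows (at 2 st each).
40 / 10 = 4.00 → every 4 rows.

Increase every 4th row.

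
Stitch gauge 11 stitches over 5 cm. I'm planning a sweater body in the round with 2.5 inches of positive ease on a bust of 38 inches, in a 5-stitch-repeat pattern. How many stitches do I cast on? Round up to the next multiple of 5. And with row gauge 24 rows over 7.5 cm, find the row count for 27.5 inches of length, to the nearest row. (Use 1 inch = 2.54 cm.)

Cast on 230 stitches; work 224 rows.

Finished = 38 + 2.5 = 40.5 inches.
40.5 inches × 2.54 = 102.87 cm.
11/5 = 2.2 sts per cm; 102.87 × 2.2 = 226.31 sts.
Next multiple of 5 → 230.
27.5 inches = 69.85 cm; × 3.2 = 223.52 → 224 rows.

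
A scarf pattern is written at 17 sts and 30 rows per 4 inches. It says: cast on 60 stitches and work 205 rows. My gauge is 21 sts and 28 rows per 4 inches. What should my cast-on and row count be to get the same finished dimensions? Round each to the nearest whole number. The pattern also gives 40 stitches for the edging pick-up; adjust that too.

Stitches: 60 × 21/17 = 74.12 → 74.
Rows: 205 × 28/30 = 191.33 → 191.
edging pick-up: 40 × 21/17 = 49.41 → 49.

Cast on 74 stitches; work 191 rows; edging pick-up 49 stitches.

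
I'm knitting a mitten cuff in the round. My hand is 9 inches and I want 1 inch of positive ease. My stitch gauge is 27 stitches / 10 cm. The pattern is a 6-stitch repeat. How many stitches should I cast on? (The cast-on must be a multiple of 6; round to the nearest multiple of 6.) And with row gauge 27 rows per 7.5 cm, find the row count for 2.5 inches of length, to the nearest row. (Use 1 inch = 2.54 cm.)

Finished = 9 + 1 = 10 inches.
10 inches × 2.54 = 25.40 cm.
27/10 = 2.7 sts per cm; 25.40 × 2.7 = 68.58 sts.
Nearest multiple of 6 → 66.
2.5 inches = 6.35 cm; × 3.6 = 22.86 → 23 rows.

Cast on 66 stitches; work 23 rows.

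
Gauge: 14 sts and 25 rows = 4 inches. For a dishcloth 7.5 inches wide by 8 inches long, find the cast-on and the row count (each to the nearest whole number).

Stitch gauge = 14/4 = 3.5 sts/in; 7.5 × 3.5 = 26.25 → 26 sts.
Row gauge = 25/4 = 6.25 rows/in; 8 × 6.25 = 50.00 → 50 rows.

Cast on 26 stitches and work 50 rows.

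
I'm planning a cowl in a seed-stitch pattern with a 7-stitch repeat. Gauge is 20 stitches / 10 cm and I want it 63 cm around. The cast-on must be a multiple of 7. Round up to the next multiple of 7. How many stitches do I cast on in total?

20 / 10 = 2 sts per cm.
63 × 2 = 126.00 sts.
Next multiple of 7: 126.

Cast on 126 stitches.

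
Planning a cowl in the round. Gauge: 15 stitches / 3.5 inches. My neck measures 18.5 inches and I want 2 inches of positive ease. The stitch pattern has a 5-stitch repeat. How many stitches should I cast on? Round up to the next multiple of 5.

CO 90 sts.

Finished = 18.5 + 2 = 20.5 inches.
15 / 3.5 = 4.286 sts/in.
20.5 × 4.286 = 87.86 sts.
Next multiple of 5: 90.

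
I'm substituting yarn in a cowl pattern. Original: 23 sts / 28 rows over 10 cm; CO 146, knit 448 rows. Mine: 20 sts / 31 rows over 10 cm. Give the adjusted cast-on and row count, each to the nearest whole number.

Stitches: 146 × 20/23 = 126.96 → 127.
Rows: 448 × 31/28 = 496.00 → 496.

Cast on 127 stitches; work 496 rows.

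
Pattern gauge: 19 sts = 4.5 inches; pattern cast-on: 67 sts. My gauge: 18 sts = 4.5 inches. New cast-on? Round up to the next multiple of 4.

Scale factor = 18 / 19 = 0.947.
67 × 18 / 19 = 63.47 sts.
→ 64 sts.

CO 64 sts.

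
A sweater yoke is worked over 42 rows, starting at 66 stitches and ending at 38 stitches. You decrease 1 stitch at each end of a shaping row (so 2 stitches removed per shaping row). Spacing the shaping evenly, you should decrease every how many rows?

Stitches to remove: |38 − 66| = 28.
Shaping rows needed: 28 / 2 = 14.
42 rows / 14 = every 3 rows.

Decrease every 3rd row.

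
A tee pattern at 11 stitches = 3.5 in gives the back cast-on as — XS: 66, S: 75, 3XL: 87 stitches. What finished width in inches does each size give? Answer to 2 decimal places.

XS 21.00 inches; S 23.86 inches; 3XL 27.68 inches.

11/3.5 = 3.143 sts per in.
XS: 66 / 3.143 = 21.000 → 21.00 in.
S: 75 / 3.143 = 23.864 → 23.86 in.
3XL: 87 / 3.143 = 27.682 → 27.68 in.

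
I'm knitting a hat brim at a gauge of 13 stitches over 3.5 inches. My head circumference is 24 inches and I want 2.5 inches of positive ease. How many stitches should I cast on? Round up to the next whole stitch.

99 stitches.

Finished = 24 + 2.5 = 26.5 in.
13 / 3.5 = 3.714 sts per inch.
26.50 × 3.714 = 98.43 sts.
→ 99 sts.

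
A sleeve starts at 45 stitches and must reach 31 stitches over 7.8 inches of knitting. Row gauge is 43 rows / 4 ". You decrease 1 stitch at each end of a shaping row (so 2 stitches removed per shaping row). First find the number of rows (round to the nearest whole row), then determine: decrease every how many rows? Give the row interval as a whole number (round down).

Decrease every 12th row.

Rows = 7.8 × 10.75 = 83.8 → 84 rows.
Stitches to remove: 14 → 7 shaping rows (at 2 st each).
84 / 7 = 12.00 → every 12 rows.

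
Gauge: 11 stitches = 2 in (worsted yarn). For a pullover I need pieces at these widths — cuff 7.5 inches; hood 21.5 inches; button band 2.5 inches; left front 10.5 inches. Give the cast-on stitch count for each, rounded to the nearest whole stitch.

Rate = 11/2 = 5.5 sts per in.
cuff: 7.5 × 5.5 = 41.25 → 41.
hood: 21.5 × 5.5 = 118.25 → 118.
button band: 2.5 × 5.5 = 13.75 → 14.
left front: 10.5 × 5.5 = 57.75 → 58.

cuff 41; hood 118; button band 14; left front 58.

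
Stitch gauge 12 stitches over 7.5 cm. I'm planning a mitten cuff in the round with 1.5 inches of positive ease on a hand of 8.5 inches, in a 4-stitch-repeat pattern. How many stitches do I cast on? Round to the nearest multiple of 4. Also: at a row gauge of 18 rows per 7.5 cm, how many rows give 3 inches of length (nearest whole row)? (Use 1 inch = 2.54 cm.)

Cast on 40 stitches; work 18 rows.

Finished = 8.5 + 1.5 = 10 inches.
10 inches × 2.54 = 25.40 cm.
12/7.5 = 1.6 sts per cm; 25.40 × 1.6 = 40.64 sts.
Nearest multiple of 4 → 40.
3 inches = 7.62 cm; × 2.4 = 18.29 → 18 rows.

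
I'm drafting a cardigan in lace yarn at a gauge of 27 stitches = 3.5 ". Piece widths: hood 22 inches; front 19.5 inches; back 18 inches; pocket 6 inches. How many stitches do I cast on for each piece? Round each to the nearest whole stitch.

Rate = 27/3.5 = 7.714 sts per in.
hood: 22 × 7.714 = 169.71 → 170.
front: 19.5 × 7.714 = 150.43 → 150.
back: 18 × 7.714 = 138.86 → 139.
pocket: 6 × 7.714 = 46.29 → 46.

hood 170; front 150; back 139; pocket 46.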